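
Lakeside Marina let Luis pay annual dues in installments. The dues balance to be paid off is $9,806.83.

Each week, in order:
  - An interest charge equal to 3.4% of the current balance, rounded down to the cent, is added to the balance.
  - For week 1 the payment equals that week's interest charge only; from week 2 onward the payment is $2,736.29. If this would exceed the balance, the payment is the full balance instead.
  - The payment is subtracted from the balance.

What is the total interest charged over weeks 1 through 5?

Week 1: $9,806.83 +$333.43 interest = $10,140.26; pay $333.43 → $9,806.83
Week 2: $9,806.83 +$333.43 interest = $10,140.26; pay $2,736.29 → $7,403.97
Week 3: $7,403.97 +$251.73 interest = $7,655.70; pay $2,736.29 → $4,919.41
Week 4: $4,919.41 +$167.25 interest = $5,086.66; pay $2,736.29 → $2,350.37
Week 5: $2,350.37 +$79.91 interest = $2,430.28; pay $2,430.28 → $0.00
Total interest: $333.43 + $333.43 + $251.73 + $167.25 + $79.91 = $1,165.75

$1,165.75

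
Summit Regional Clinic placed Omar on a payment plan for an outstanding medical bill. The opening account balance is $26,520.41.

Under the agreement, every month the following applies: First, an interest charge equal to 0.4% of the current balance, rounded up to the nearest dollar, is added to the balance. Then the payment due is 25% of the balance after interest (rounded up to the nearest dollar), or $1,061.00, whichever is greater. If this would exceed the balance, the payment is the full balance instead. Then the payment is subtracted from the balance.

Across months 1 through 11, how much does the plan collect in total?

Month 1: opening $26,520.41; interest $107.00 → $26,627.41; payment $6,657.00; balance $19,970.41
Month 2: opening $19,970.41; interest $80.00 → $20,050.41; payment $5,013.00; balance $15,037.41
Month 3: opening $15,037.41; interest $61.00 → $15,098.41; payment $3,775.00; balance $11,323.41
Month 4: opening $11,323.41; interest $46.00 → $11,369.41; payment $2,843.00; balance $8,526.41
Month 5: opening $8,526.41; interest $35.00 → $8,561.41; payment $2,141.00; balance $6,420.41
Month 6: opening $6,420.41; interest $26.00 → $6,446.41; payment $1,612.00; balance $4,834.41
Month 7: opening $4,834.41; interest $20.00 → $4,854.41; payment $1,214.00; balance $3,640.41
Month 8: opening $3,640.41; interest $15.00 → $3,655.41; payment $1,061.00; balance $2,594.41
Month 9: opening $2,594.41; interest $11.00 → $2,605.41; payment $1,061.00; balance $1,544.41
Month 10: opening $1,544.41; interest $7.00 → $1,551.41; payment $1,061.00; balance $490.41
Month 11: opening $490.41; interest $2.00 → $492.41; payment $492.41; balance $0.00
Total paid: $26,930.41

$26,930.41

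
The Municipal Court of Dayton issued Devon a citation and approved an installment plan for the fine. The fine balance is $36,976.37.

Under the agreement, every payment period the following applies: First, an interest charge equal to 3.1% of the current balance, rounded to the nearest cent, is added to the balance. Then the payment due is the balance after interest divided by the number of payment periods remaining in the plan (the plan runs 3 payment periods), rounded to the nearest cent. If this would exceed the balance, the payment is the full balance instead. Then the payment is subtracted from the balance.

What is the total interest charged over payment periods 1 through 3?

Payment period 1: opening $36,976.37; interest $1,146.27 → $38,122.64; payment $12,707.55; balance $25,415.09
Payment period 2: opening $25,415.09; interest $787.87 → $26,202.96; payment $13,101.48; balance $13,101.48
Payment period 3: opening $13,101.48; interest $406.15 → $13,507.63; payment $13,507.63; balance $0.00
Total interest: $1,146.27 + $787.87 + $406.15 = $2,340.29

$2,340.29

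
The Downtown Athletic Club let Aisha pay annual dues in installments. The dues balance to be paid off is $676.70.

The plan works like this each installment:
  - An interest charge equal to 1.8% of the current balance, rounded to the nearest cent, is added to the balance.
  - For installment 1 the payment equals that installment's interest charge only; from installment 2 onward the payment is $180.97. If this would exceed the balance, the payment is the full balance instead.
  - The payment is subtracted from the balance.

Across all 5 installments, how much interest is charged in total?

# | Opening | Interest | Payment | End bal
1 | $676.70 | $12.18 | $12.18 | $676.70
2 | $676.70 | $12.18 | $180.97 | $507.91
3 | $507.91 | $9.14 | $180.97 | $336.08
4 | $336.08 | $6.05 | $180.97 | $161.16
5 | $161.16 | $2.90 | $164.06 | $0.00
Total interest: $12.18 + $12.18 + $9.14 + $6.05 + $2.90 = $42.45

$42.45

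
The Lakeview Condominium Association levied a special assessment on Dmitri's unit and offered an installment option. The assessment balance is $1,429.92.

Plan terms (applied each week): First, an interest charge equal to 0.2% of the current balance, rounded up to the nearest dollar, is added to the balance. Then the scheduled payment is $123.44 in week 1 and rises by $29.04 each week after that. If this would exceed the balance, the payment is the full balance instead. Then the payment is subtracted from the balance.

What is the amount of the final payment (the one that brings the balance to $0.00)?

$269.68

Week 1: $1,429.92 +$3.00 interest = $1,432.92; pay $123.44 → $1,309.48
Week 2: $1,309.48 +$3.00 interest = $1,312.48; pay $152.48 → $1,160.00
Week 3: $1,160.00 +$3.00 interest = $1,163.00; pay $181.52 → $981.48
Week 4: $981.48 +$2.00 interest = $983.48; pay $210.56 → $772.92
Week 5: $772.92 +$2.00 interest = $774.92; pay $239.60 → $535.32
Week 6: $535.32 +$2.00 interest = $537.32; pay $268.64 → $268.68
Week 7: $268.68 +$1.00 interest = $269.68; pay $269.68 → $0.00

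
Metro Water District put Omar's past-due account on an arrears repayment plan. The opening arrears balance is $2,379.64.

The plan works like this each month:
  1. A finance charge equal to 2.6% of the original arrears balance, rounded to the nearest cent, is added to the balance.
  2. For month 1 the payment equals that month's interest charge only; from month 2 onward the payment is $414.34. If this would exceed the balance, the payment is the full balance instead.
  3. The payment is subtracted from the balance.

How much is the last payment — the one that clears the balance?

Month 1: opening $2,379.64; interest $61.87 → $2,441.51; payment $61.87; balance $2,379.64
Month 2: opening $2,379.64; interest $61.87 → $2,441.51; payment $414.34; balance $2,027.17
Month 3: opening $2,027.17; interest $61.87 → $2,089.04; payment $414.34; balance $1,674.70
Month 4: opening $1,674.70; interest $61.87 → $1,736.57; payment $414.34; balance $1,322.23
Month 5: opening $1,322.23; interest $61.87 → $1,384.10; payment $414.34; balance $969.76
Month 6: opening $969.76; interest $61.87 → $1,031.63; payment $414.34; balance $617.29
Month 7: opening $617.29; interest $61.87 → $679.16; payment $414.34; balance $264.82
Month 8: opening $264.82; interest $61.87 → $326.69; payment $326.69; balance $0.00

$326.69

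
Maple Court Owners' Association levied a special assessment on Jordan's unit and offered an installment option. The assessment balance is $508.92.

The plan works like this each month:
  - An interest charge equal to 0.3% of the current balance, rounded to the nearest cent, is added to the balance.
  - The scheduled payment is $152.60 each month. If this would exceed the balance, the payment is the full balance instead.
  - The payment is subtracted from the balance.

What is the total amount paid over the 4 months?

Month 1: $508.92 +$1.53 interest = $510.45; pay $152.60 → $357.85
Month 2: $357.85 +$1.07 interest = $358.92; pay $152.60 → $206.32
Month 3: $206.32 +$0.62 interest = $206.94; pay $152.60 → $54.34
Month 4: $54.34 +$0.16 interest = $54.50; pay $54.50 → $0.00
Total paid: $512.30

$512.30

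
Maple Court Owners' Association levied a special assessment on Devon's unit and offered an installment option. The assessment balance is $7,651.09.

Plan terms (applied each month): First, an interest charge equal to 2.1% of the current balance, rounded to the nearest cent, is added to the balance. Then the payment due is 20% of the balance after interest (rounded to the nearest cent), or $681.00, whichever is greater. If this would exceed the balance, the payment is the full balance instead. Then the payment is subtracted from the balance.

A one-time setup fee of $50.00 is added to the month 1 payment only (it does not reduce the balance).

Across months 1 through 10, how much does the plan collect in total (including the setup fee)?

Month 1: $7,651.09 +$160.67 interest = $7,811.76; pay $1,562.35 (+ $50.00 fee) → $6,249.41
Month 2: $6,249.41 +$131.24 interest = $6,380.65; pay $1,276.13 → $5,104.52
Month 3: $5,104.52 +$107.19 interest = $5,211.71; pay $1,042.34 → $4,169.37
Month 4: $4,169.37 +$87.56 interest = $4,256.93; pay $851.39 → $3,405.54
Month 5: $3,405.54 +$71.52 interest = $3,477.06; pay $695.41 → $2,781.65
Month 6: $2,781.65 +$58.41 interest = $2,840.06; pay $681.00 → $2,159.06
Month 7: $2,159.06 +$45.34 interest = $2,204.40; pay $681.00 → $1,523.40
Month 8: $1,523.40 +$31.99 interest = $1,555.39; pay $681.00 → $874.39
Month 9: $874.39 +$18.36 interest = $892.75; pay $681.00 → $211.75
Month 10: $211.75 +$4.45 interest = $216.20; pay $216.20 → $0.00
Total paid: $8,417.82

$8,417.82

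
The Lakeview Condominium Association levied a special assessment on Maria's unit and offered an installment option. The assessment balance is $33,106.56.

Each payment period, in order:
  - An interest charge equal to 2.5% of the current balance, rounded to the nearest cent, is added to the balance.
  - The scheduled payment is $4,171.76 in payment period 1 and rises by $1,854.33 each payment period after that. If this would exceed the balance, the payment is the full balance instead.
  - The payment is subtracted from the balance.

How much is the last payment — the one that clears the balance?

Payment period 1: $33,106.56 +$827.66 interest = $33,934.22; pay $4,171.76 → $29,762.46
Payment period 2: $29,762.46 +$744.06 interest = $30,506.52; pay $6,026.09 → $24,480.43
Payment period 3: $24,480.43 +$612.01 interest = $25,092.44; pay $7,880.42 → $17,212.02
Payment period 4: $17,212.02 +$430.30 interest = $17,642.32; pay $9,734.75 → $7,907.57
Payment period 5: $7,907.57 +$197.69 interest = $8,105.26; pay $8,105.26 → $0.00

$8,105.26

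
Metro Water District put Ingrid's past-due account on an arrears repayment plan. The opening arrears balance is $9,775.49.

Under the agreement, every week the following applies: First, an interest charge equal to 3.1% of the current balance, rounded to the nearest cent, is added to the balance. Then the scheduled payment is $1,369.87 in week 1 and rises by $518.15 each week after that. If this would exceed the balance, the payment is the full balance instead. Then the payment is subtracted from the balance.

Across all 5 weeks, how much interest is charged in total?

Week 1: opening $9,775.49; interest $303.04 → $10,078.53; payment $1,369.87; balance $8,708.66
Week 2: opening $8,708.66; interest $269.97 → $8,978.63; payment $1,888.02; balance $7,090.61
Week 3: opening $7,090.61; interest $219.81 → $7,310.42; payment $2,406.17; balance $4,904.25
Week 4: opening $4,904.25; interest $152.03 → $5,056.28; payment $2,924.32; balance $2,131.96
Week 5: opening $2,131.96; interest $66.09 → $2,198.05; payment $2,198.05; balance $0.00
Total interest: $303.04 + $269.97 + $219.81 + $152.03 + $66.09 = $1,010.94

$1,010.94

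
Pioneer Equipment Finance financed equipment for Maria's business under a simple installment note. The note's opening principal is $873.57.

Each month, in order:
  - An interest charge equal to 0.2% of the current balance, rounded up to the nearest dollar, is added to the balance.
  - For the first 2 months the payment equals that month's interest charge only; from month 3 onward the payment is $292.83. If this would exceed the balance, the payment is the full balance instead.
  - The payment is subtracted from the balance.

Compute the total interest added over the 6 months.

Month 1: opening $873.57; interest $2.00 → $875.57; payment $2.00; balance $873.57
Month 2: opening $873.57; interest $2.00 → $875.57; payment $2.00; balance $873.57
Month 3: opening $873.57; interest $2.00 → $875.57; payment $292.83; balance $582.74
Month 4: opening $582.74; interest $2.00 → $584.74; payment $292.83; balance $291.91
Month 5: opening $291.91; interest $1.00 → $292.91; payment $292.83; balance $0.08
Month 6: opening $0.08; interest $1.00 → $1.08; payment $1.08; balance $0.00
Total interest: $2.00 + $2.00 + $2.00 + $2.00 + $1.00 + $1.00 = $10.00

$10.00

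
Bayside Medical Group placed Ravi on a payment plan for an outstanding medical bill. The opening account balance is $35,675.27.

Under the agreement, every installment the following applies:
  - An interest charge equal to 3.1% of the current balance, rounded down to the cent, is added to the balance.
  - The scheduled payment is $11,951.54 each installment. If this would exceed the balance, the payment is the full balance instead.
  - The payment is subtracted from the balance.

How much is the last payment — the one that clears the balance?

$2,185.07

Installment 1: $35,675.27 +$1,105.93 interest = $36,781.20; pay $11,951.54 → $24,829.66
Installment 2: $24,829.66 +$769.71 interest = $25,599.37; pay $11,951.54 → $13,647.83
Installment 3: $13,647.83 +$423.08 interest = $14,070.91; pay $11,951.54 → $2,119.37
Installment 4: $2,119.37 +$65.70 interest = $2,185.07; pay $2,185.07 → $0.00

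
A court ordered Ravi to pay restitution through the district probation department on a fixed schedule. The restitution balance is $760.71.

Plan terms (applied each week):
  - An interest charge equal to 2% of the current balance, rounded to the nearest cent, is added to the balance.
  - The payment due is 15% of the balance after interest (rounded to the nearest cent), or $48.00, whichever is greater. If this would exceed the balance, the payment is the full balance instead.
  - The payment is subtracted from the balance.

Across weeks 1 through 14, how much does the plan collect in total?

# | Opening | Interest | Payment | End bal
1 | $760.71 | $15.21 | $116.39 | $659.53
2 | $659.53 | $13.19 | $100.91 | $571.81
3 | $571.81 | $11.44 | $87.49 | $495.76
4 | $495.76 | $9.92 | $75.85 | $429.83
5 | $429.83 | $8.60 | $65.76 | $372.67
6 | $372.67 | $7.45 | $57.02 | $323.10
7 | $323.10 | $6.46 | $49.43 | $280.13
8 | $280.13 | $5.60 | $48.00 | $237.73
9 | $237.73 | $4.75 | $48.00 | $194.48
10 | $194.48 | $3.89 | $48.00 | $150.37
11 | $150.37 | $3.01 | $48.00 | $105.38
12 | $105.38 | $2.11 | $48.00 | $59.49
13 | $59.49 | $1.19 | $48.00 | $12.68
14 | $12.68 | $0.25 | $12.93 | $0.00
Total paid: $853.78

$853.78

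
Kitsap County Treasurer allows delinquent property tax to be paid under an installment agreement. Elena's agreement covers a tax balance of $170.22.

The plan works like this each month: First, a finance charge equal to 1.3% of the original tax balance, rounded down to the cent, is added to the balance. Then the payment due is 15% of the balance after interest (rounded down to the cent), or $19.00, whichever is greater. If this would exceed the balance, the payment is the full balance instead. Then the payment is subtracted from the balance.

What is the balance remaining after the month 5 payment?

Month 1: opening $170.22; interest $2.21 → $172.43; payment $25.86; balance $146.57
Month 2: opening $146.57; interest $2.21 → $148.78; payment $22.31; balance $126.47
Month 3: opening $126.47; interest $2.21 → $128.68; payment $19.30; balance $109.38
Month 4: opening $109.38; interest $2.21 → $111.59; payment $19.00; balance $92.59
Month 5: opening $92.59; interest $2.21 → $94.80; payment $19.00; balance $75.80

$75.80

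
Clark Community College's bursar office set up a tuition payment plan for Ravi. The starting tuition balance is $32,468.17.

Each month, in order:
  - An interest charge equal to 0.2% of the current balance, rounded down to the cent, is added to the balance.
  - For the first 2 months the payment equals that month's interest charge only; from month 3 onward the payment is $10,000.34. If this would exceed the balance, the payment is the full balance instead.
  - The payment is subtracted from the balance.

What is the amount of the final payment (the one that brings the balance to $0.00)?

$2,607.49

Month 1: opening $32,468.17; interest $64.93 → $32,533.10; payment $64.93; balance $32,468.17
Month 2: opening $32,468.17; interest $64.93 → $32,533.10; payment $64.93; balance $32,468.17
Month 3: opening $32,468.17; interest $64.93 → $32,533.10; payment $10,000.34; balance $22,532.76
Month 4: opening $22,532.76; interest $45.06 → $22,577.82; payment $10,000.34; balance $12,577.48
Month 5: opening $12,577.48; interest $25.15 → $12,602.63; payment $10,000.34; balance $2,602.29
Month 6: opening $2,602.29; interest $5.20 → $2,607.49; payment $2,607.49; balance $0.00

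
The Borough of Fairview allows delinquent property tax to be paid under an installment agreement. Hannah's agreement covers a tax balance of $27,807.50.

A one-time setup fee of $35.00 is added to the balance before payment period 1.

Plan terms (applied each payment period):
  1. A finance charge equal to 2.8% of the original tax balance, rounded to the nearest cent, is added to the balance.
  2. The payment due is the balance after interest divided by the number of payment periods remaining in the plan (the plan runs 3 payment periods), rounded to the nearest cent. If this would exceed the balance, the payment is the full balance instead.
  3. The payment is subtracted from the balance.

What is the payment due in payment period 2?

# | Opening | Interest | Payment | End bal
1 | $27,842.50 | $778.61 | $9,540.37 | $19,080.74
2 | $19,080.74 | $778.61 | $9,929.68 | $9,929.67

$9,929.68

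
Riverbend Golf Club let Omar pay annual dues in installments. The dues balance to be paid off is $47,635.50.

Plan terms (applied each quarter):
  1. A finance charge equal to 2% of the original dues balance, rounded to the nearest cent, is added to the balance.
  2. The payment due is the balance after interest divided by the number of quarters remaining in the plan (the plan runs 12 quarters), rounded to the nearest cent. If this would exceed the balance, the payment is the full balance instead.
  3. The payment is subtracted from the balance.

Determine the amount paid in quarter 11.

$5,973.38

# | Opening | Interest | Payment | End bal
1 | $47,635.50 | $952.71 | $4,049.02 | $44,539.19
2 | $44,539.19 | $952.71 | $4,135.63 | $41,356.27
3 | $41,356.27 | $952.71 | $4,230.90 | $38,078.08
4 | $38,078.08 | $952.71 | $4,336.75 | $34,694.04
5 | $34,694.04 | $952.71 | $4,455.84 | $31,190.91
6 | $31,190.91 | $952.71 | $4,591.95 | $27,551.67
7 | $27,551.67 | $952.71 | $4,750.73 | $23,753.65
8 | $23,753.65 | $952.71 | $4,941.27 | $19,765.09
9 | $19,765.09 | $952.71 | $5,179.45 | $15,538.35
10 | $15,538.35 | $952.71 | $5,497.02 | $10,994.04
11 | $10,994.04 | $952.71 | $5,973.38 | $5,973.37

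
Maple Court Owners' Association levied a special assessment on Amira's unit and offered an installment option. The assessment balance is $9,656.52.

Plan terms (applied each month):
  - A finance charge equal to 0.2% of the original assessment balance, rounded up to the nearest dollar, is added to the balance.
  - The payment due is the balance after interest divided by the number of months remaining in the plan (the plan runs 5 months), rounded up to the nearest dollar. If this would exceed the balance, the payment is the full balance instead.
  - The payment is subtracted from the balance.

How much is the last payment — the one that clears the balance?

Month 1: opening $9,656.52; interest $20.00 → $9,676.52; payment $1,936.00; balance $7,740.52
Month 2: opening $7,740.52; interest $20.00 → $7,760.52; payment $1,941.00; balance $5,819.52
Month 3: opening $5,819.52; interest $20.00 → $5,839.52; payment $1,947.00; balance $3,892.52
Month 4: opening $3,892.52; interest $20.00 → $3,912.52; payment $1,957.00; balance $1,955.52
Month 5: opening $1,955.52; interest $20.00 → $1,975.52; payment $1,975.52; balance $0.00

$1,975.52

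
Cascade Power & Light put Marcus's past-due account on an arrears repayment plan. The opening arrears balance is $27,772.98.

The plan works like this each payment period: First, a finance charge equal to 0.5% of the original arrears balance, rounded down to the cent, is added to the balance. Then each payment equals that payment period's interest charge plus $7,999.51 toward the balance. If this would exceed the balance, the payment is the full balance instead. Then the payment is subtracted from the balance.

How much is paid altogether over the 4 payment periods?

Payment period 1: opening $27,772.98; interest $138.86 → $27,911.84; payment $8,138.37; balance $19,773.47
Payment period 2: opening $19,773.47; interest $138.86 → $19,912.33; payment $8,138.37; balance $11,773.96
Payment period 3: opening $11,773.96; interest $138.86 → $11,912.82; payment $8,138.37; balance $3,774.45
Payment period 4: opening $3,774.45; interest $138.86 → $3,913.31; payment $3,913.31; balance $0.00
Total paid: $28,328.42

$28,328.42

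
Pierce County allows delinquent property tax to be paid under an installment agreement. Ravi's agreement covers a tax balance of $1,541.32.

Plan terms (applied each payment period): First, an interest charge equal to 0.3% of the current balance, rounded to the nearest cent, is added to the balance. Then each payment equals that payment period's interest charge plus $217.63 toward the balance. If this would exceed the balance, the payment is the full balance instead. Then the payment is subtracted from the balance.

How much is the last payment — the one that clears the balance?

Payment period 1: $1,541.32 +$4.62 interest = $1,545.94; pay $222.25 → $1,323.69
Payment period 2: $1,323.69 +$3.97 interest = $1,327.66; pay $221.60 → $1,106.06
Payment period 3: $1,106.06 +$3.32 interest = $1,109.38; pay $220.95 → $888.43
Payment period 4: $888.43 +$2.67 interest = $891.10; pay $220.30 → $670.80
Payment period 5: $670.80 +$2.01 interest = $672.81; pay $219.64 → $453.17
Payment period 6: $453.17 +$1.36 interest = $454.53; pay $218.99 → $235.54
Payment period 7: $235.54 +$0.71 interest = $236.25; pay $218.34 → $17.91
Payment period 8: $17.91 +$0.05 interest = $17.96; pay $17.96 → $0.00

$17.96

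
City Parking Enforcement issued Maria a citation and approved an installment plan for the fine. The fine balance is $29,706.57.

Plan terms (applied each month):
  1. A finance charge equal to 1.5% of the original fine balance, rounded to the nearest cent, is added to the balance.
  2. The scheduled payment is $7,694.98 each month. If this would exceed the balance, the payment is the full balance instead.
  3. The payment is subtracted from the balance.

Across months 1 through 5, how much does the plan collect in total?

Month 1: opening $29,706.57; interest $445.60 → $30,152.17; payment $7,694.98; balance $22,457.19
Month 2: opening $22,457.19; interest $445.60 → $22,902.79; payment $7,694.98; balance $15,207.81
Month 3: opening $15,207.81; interest $445.60 → $15,653.41; payment $7,694.98; balance $7,958.43
Month 4: opening $7,958.43; interest $445.60 → $8,404.03; payment $7,694.98; balance $709.05
Month 5: opening $709.05; interest $445.60 → $1,154.65; payment $1,154.65; balance $0.00
Total paid: $31,934.57

$31,934.57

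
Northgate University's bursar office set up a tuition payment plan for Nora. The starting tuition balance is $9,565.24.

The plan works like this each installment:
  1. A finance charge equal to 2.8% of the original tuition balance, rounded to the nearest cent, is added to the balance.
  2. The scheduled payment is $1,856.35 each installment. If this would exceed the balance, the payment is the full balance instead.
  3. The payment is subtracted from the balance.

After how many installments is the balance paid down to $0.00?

Installment 1: opening $9,565.24; interest $267.83 → $9,833.07; payment $1,856.35; balance $7,976.72
Installment 2: opening $7,976.72; interest $267.83 → $8,244.55; payment $1,856.35; balance $6,388.20
Installment 3: opening $6,388.20; interest $267.83 → $6,656.03; payment $1,856.35; balance $4,799.68
Installment 4: opening $4,799.68; interest $267.83 → $5,067.51; payment $1,856.35; balance $3,211.16
Installment 5: opening $3,211.16; interest $267.83 → $3,478.99; payment $1,856.35; balance $1,622.64
Installment 6: opening $1,622.64; interest $267.83 → $1,890.47; payment $1,856.35; balance $34.12
Installment 7: opening $34.12; interest $267.83 → $301.95; payment $301.95; balance $0.00
Balance reaches $0.00 in installment 7.

7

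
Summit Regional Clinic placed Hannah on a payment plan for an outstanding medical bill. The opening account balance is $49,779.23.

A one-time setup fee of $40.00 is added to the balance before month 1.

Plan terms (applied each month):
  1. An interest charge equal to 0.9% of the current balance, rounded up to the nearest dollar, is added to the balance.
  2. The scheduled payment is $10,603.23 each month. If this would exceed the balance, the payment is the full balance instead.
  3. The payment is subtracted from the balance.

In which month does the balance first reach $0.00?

5

# | Opening | Interest | Payment | End bal
1 | $49,819.23 | $449.00 | $10,603.23 | $39,665.00
2 | $39,665.00 | $357.00 | $10,603.23 | $29,418.77
3 | $29,418.77 | $265.00 | $10,603.23 | $19,080.54
4 | $19,080.54 | $172.00 | $10,603.23 | $8,649.31
5 | $8,649.31 | $78.00 | $8,727.31 | $0.00
Balance reaches $0.00 in month 5.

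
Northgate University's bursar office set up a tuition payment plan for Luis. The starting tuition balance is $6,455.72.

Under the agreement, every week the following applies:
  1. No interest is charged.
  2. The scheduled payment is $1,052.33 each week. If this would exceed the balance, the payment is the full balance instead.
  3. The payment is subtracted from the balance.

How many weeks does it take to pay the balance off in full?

7

Week 1: $6,455.72 − $1,052.33 → $5,403.39
Week 2: $5,403.39 − $1,052.33 → $4,351.06
Week 3: $4,351.06 − $1,052.33 → $3,298.73
Week 4: $3,298.73 − $1,052.33 → $2,246.40
Week 5: $2,246.40 − $1,052.33 → $1,194.07
Week 6: $1,194.07 − $1,052.33 → $141.74
Week 7: $141.74 − $141.74 → $0.00
Balance reaches $0.00 in week 7.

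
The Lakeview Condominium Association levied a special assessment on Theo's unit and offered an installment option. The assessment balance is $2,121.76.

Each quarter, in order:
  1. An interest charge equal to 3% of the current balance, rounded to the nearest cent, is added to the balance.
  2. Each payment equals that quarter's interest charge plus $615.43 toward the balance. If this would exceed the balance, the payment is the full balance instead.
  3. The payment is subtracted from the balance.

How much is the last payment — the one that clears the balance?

$283.73

Quarter 1: opening $2,121.76; interest $63.65 → $2,185.41; payment $679.08; balance $1,506.33
Quarter 2: opening $1,506.33; interest $45.19 → $1,551.52; payment $660.62; balance $890.90
Quarter 3: opening $890.90; interest $26.73 → $917.63; payment $642.16; balance $275.47
Quarter 4: opening $275.47; interest $8.26 → $283.73; payment $283.73; balance $0.00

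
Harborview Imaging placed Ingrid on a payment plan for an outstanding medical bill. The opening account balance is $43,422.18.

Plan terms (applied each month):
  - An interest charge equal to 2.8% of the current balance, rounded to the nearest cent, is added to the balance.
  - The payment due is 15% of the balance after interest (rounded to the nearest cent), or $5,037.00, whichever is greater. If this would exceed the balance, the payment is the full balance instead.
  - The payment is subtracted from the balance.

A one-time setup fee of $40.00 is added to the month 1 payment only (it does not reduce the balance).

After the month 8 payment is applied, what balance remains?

Month 1: opening $43,422.18; interest $1,215.82 → $44,638.00; payment $6,695.70 (+ $40.00 fee); balance $37,942.30
Month 2: opening $37,942.30; interest $1,062.38 → $39,004.68; payment $5,850.70; balance $33,153.98
Month 3: opening $33,153.98; interest $928.31 → $34,082.29; payment $5,112.34; balance $28,969.95
Month 4: opening $28,969.95; interest $811.16 → $29,781.11; payment $5,037.00; balance $24,744.11
Month 5: opening $24,744.11; interest $692.84 → $25,436.95; payment $5,037.00; balance $20,399.95
Month 6: opening $20,399.95; interest $571.20 → $20,971.15; payment $5,037.00; balance $15,934.15
Month 7: opening $15,934.15; interest $446.16 → $16,380.31; payment $5,037.00; balance $11,343.31
Month 8: opening $11,343.31; interest $317.61 → $11,660.92; payment $5,037.00; balance $6,623.92

$6,623.92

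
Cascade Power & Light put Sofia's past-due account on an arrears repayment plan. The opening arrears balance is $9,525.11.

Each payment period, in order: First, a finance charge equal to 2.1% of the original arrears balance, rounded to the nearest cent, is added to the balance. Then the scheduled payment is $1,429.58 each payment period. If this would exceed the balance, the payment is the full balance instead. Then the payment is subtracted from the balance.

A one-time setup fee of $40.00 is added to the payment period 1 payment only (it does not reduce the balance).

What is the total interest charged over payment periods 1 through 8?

Payment period 1: $9,525.11 +$200.03 interest = $9,725.14; pay $1,429.58 (+ $40.00 fee) → $8,295.56
Payment period 2: $8,295.56 +$200.03 interest = $8,495.59; pay $1,429.58 → $7,066.01
Payment period 3: $7,066.01 +$200.03 interest = $7,266.04; pay $1,429.58 → $5,836.46
Payment period 4: $5,836.46 +$200.03 interest = $6,036.49; pay $1,429.58 → $4,606.91
Payment period 5: $4,606.91 +$200.03 interest = $4,806.94; pay $1,429.58 → $3,377.36
Payment period 6: $3,377.36 +$200.03 interest = $3,577.39; pay $1,429.58 → $2,147.81
Payment period 7: $2,147.81 +$200.03 interest = $2,347.84; pay $1,429.58 → $918.26
Payment period 8: $918.26 +$200.03 interest = $1,118.29; pay $1,118.29 → $0.00
Total interest: $200.03 + $200.03 + $200.03 + $200.03 + $200.03 + $200.03 + $200.03 + $200.03 = $1,600.24

$1,600.24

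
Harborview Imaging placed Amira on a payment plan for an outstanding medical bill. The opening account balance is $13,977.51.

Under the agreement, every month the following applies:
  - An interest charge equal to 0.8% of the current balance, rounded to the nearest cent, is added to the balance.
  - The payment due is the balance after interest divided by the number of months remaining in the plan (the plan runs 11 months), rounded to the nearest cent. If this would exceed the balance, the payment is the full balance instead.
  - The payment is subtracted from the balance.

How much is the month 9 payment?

$1,365.15

# | Opening | Interest | Payment | End bal
1 | $13,977.51 | $111.82 | $1,280.85 | $12,808.48
2 | $12,808.48 | $102.47 | $1,291.10 | $11,619.85
3 | $11,619.85 | $92.96 | $1,301.42 | $10,411.39
4 | $10,411.39 | $83.29 | $1,311.84 | $9,182.84
5 | $9,182.84 | $73.46 | $1,322.33 | $7,933.97
6 | $7,933.97 | $63.47 | $1,332.91 | $6,664.53
7 | $6,664.53 | $53.32 | $1,343.57 | $5,374.28
8 | $5,374.28 | $42.99 | $1,354.32 | $4,062.95
9 | $4,062.95 | $32.50 | $1,365.15 | $2,730.30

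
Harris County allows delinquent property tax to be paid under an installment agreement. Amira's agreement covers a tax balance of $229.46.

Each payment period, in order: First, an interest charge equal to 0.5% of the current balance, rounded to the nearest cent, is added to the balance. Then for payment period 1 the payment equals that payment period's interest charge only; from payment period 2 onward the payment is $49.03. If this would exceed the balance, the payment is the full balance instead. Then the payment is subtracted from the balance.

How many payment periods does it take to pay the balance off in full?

6

# | Opening | Interest | Payment | End bal
1 | $229.46 | $1.15 | $1.15 | $229.46
2 | $229.46 | $1.15 | $49.03 | $181.58
3 | $181.58 | $0.91 | $49.03 | $133.46
4 | $133.46 | $0.67 | $49.03 | $85.10
5 | $85.10 | $0.43 | $49.03 | $36.50
6 | $36.50 | $0.18 | $36.68 | $0.00
Balance reaches $0.00 in payment period 6.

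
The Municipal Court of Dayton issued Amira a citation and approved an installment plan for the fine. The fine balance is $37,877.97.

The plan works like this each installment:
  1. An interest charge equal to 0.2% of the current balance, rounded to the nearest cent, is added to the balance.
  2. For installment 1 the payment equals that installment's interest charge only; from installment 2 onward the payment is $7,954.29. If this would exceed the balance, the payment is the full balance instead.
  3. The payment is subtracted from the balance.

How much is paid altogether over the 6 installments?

$38,174.63

Installment 1: opening $37,877.97; interest $75.76 → $37,953.73; payment $75.76; balance $37,877.97
Installment 2: opening $37,877.97; interest $75.76 → $37,953.73; payment $7,954.29; balance $29,999.44
Installment 3: opening $29,999.44; interest $60.00 → $30,059.44; payment $7,954.29; balance $22,105.15
Installment 4: opening $22,105.15; interest $44.21 → $22,149.36; payment $7,954.29; balance $14,195.07
Installment 5: opening $14,195.07; interest $28.39 → $14,223.46; payment $7,954.29; balance $6,269.17
Installment 6: opening $6,269.17; interest $12.54 → $6,281.71; payment $6,281.71; balance $0.00
Total paid: $38,174.63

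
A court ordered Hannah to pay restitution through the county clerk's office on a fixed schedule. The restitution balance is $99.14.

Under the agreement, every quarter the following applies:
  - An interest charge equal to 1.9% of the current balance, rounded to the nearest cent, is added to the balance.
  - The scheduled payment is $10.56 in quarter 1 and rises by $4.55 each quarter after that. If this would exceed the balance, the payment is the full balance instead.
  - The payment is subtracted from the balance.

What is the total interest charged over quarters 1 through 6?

Quarter 1: opening $99.14; interest $1.88 → $101.02; payment $10.56; balance $90.46
Quarter 2: opening $90.46; interest $1.72 → $92.18; payment $15.11; balance $77.07
Quarter 3: opening $77.07; interest $1.46 → $78.53; payment $19.66; balance $58.87
Quarter 4: opening $58.87; interest $1.12 → $59.99; payment $24.21; balance $35.78
Quarter 5: opening $35.78; interest $0.68 → $36.46; payment $28.76; balance $7.70
Quarter 6: opening $7.70; interest $0.15 → $7.85; payment $7.85; balance $0.00
Total interest: $1.88 + $1.72 + $1.46 + $1.12 + $0.68 + $0.15 = $7.01

$7.01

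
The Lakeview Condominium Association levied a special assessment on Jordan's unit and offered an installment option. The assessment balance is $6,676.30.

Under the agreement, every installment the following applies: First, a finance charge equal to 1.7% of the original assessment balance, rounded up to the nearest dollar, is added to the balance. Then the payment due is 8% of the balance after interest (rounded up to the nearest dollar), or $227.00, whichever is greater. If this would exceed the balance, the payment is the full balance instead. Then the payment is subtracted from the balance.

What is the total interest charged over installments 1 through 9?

$1,026.00

Installment 1: $6,676.30 +$114.00 interest = $6,790.30; pay $544.00 → $6,246.30
Installment 2: $6,246.30 +$114.00 interest = $6,360.30; pay $509.00 → $5,851.30
Installment 3: $5,851.30 +$114.00 interest = $5,965.30; pay $478.00 → $5,487.30
Installment 4: $5,487.30 +$114.00 interest = $5,601.30; pay $449.00 → $5,152.30
Installment 5: $5,152.30 +$114.00 interest = $5,266.30; pay $422.00 → $4,844.30
Installment 6: $4,844.30 +$114.00 interest = $4,958.30; pay $397.00 → $4,561.30
Installment 7: $4,561.30 +$114.00 interest = $4,675.30; pay $375.00 → $4,300.30
Installment 8: $4,300.30 +$114.00 interest = $4,414.30; pay $354.00 → $4,060.30
Installment 9: $4,060.30 +$114.00 interest = $4,174.30; pay $334.00 → $3,840.30
Total interest: $114.00 + $114.00 + $114.00 + $114.00 + $114.00 + $114.00 + $114.00 + $114.00 + $114.00 = $1,026.00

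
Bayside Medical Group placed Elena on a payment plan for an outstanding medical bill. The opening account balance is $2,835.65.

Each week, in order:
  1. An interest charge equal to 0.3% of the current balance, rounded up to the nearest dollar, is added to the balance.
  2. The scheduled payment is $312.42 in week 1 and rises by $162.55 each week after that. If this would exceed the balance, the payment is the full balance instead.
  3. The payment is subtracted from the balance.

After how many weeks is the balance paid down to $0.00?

5

Week 1: $2,835.65 +$9.00 interest = $2,844.65; pay $312.42 → $2,532.23
Week 2: $2,532.23 +$8.00 interest = $2,540.23; pay $474.97 → $2,065.26
Week 3: $2,065.26 +$7.00 interest = $2,072.26; pay $637.52 → $1,434.74
Week 4: $1,434.74 +$5.00 interest = $1,439.74; pay $800.07 → $639.67
Week 5: $639.67 +$2.00 interest = $641.67; pay $641.67 → $0.00
Balance reaches $0.00 in week 5.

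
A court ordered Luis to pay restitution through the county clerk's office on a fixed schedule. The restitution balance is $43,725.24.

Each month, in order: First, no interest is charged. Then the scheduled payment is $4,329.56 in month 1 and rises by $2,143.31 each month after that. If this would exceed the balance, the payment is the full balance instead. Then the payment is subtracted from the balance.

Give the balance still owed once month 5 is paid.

# | Opening | Payment | End bal
1 | $43,725.24 | $4,329.56 | $39,395.68
2 | $39,395.68 | $6,472.87 | $32,922.81
3 | $32,922.81 | $8,616.18 | $24,306.63
4 | $24,306.63 | $10,759.49 | $13,547.14
5 | $13,547.14 | $12,902.80 | $644.34

$644.34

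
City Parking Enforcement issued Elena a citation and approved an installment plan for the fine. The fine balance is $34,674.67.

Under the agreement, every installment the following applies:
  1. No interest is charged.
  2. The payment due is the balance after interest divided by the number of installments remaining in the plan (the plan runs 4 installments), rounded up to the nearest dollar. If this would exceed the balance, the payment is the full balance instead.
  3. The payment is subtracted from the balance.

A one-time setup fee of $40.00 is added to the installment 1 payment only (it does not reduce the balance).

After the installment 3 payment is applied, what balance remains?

$8,667.67

# | Opening | Payment | Fee | End bal
1 | $34,674.67 | $8,669.00 | $40.00 | $26,005.67
2 | $26,005.67 | $8,669.00 | — | $17,336.67
3 | $17,336.67 | $8,669.00 | — | $8,667.67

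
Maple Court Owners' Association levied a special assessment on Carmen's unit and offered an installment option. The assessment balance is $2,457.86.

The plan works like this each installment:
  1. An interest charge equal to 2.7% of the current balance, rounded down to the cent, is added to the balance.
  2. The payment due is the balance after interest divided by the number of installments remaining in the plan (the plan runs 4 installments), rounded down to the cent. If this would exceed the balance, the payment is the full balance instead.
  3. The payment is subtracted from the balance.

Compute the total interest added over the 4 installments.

# | Opening | Interest | Payment | End bal
1 | $2,457.86 | $66.36 | $631.05 | $1,893.17
2 | $1,893.17 | $51.11 | $648.09 | $1,296.19
3 | $1,296.19 | $34.99 | $665.59 | $665.59
4 | $665.59 | $17.97 | $683.56 | $0.00
Total interest: $66.36 + $51.11 + $34.99 + $17.97 = $170.43

$170.43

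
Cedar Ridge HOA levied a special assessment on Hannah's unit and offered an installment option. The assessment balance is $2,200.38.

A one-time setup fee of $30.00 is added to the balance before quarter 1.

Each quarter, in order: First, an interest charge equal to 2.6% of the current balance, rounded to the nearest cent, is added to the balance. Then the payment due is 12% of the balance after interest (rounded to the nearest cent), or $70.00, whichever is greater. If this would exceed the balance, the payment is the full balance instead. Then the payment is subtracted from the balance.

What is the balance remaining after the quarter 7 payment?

Quarter 1: $2,230.38 +$57.99 interest = $2,288.37; pay $274.60 → $2,013.77
Quarter 2: $2,013.77 +$52.36 interest = $2,066.13; pay $247.94 → $1,818.19
Quarter 3: $1,818.19 +$47.27 interest = $1,865.46; pay $223.86 → $1,641.60
Quarter 4: $1,641.60 +$42.68 interest = $1,684.28; pay $202.11 → $1,482.17
Quarter 5: $1,482.17 +$38.54 interest = $1,520.71; pay $182.49 → $1,338.22
Quarter 6: $1,338.22 +$34.79 interest = $1,373.01; pay $164.76 → $1,208.25
Quarter 7: $1,208.25 +$31.41 interest = $1,239.66; pay $148.76 → $1,090.90

$1,090.90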